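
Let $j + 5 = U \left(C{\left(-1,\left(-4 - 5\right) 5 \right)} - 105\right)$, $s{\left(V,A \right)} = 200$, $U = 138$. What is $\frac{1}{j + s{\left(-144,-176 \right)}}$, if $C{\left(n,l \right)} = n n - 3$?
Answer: $- \frac{1}{14571} \approx -6.863 \cdot 10^{-5}$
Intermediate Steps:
$C{\left(n,l \right)} = -3 + n^{2}$ ($C{\left(n,l \right)} = n^{2} - 3 = -3 + n^{2}$)
$j = -14771$ ($j = -5 + 138 \left(\left(-3 + \left(-1\right)^{2}\right) - 105\right) = -5 + 138 \left(\left(-3 + 1\right) - 105\right) = -5 + 138 \left(-2 - 105\right) = -5 + 138 \left(-107\right) = -5 - 14766 = -14771$)
$\frac{1}{j + s{\left(-144,-176 \right)}} = \frac{1}{-14771 + 200} = \frac{1}{-14571} = - \frac{1}{14571}$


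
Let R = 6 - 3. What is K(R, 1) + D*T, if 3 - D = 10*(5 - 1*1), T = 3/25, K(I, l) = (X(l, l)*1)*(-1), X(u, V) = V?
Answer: -136/25 ≈ -5.4400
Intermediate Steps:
R = 3
K(I, l) = -l (K(I, l) = (l*1)*(-1) = l*(-1) = -l)
T = 3/25 (T = 3*(1/25) = 3/25 ≈ 0.12000)
D = -37 (D = 3 - 10*(5 - 1*1) = 3 - 10*(5 - 1) = 3 - 10*4 = 3 - 1*40 = 3 - 40 = -37)
K(R, 1) + D*T = -1*1 - 37*3/25 = -1 - 111/25 = -136/25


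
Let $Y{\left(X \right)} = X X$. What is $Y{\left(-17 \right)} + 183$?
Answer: $472$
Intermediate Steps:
$Y{\left(X \right)} = X^{2}$
$Y{\left(-17 \right)} + 183 = \left(-17\right)^{2} + 183 = 289 + 183 = 472$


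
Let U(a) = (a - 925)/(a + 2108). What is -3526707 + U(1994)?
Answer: -14466551045/4102 ≈ -3.5267e+6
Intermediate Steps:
U(a) = (-925 + a)/(2108 + a)
-3526707 + U(1994) = -3526707 + (-925 + 1994)/(2108 + 1994) = -3526707 + 1069/4102 = -14466551045/4102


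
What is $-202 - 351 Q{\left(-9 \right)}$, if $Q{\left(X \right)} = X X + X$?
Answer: $-25474$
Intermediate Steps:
$Q{\left(X \right)} = X + X^{2}$ ($Q{\left(X \right)} = X^{2} + X = X + X^{2}$)
$-202 - 351 Q{\left(-9 \right)} = -202 - 351 \left(- 9 \left(1 - 9\right)\right) = -202 - 351 \left(\left(-9\right) \left(-8\right)\right) = -202 - 25272 = -25474$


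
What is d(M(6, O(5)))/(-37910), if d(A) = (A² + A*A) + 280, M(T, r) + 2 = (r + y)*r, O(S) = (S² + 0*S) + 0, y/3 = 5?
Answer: -996144/18955 ≈ -52.553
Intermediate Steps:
y = 15 (y = 3*5 = 15)
O(S) = S² (O(S) = (S² + 0) + 0 = S² + 0 = S²)
M(T, r) = -2 + r*(15 + r) (M(T, r) = -2 + (r + 15)*r = -2 + (15 + r)*r = -2 + r*(15 + r))
d(A) = 280 + 2*A² (d(A) = (A² + A²) + 280 = 2*A² + 280 = 280 + 2*A²)
d(M(6, O(5)))/(-37910) = (280 + 2*(-2 + (5²)² + 15*5²)²)/(-37910) = (280 + 2*(-2 + 25² + 15*25)²)*(-1/37910) = (280 + 2*(-2 + 625 + 375)²)*(-1/37910) = (280 + 2*998²)*(-1/37910) = (280 + 2*996004)*(-1/37910) = (280 + 1992008)*(-1/37910) = 1992288*(-1/37910) = -996144/18955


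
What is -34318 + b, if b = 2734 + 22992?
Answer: -8592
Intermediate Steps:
b = 25726
-34318 + b = -34318 + 25726 = -8592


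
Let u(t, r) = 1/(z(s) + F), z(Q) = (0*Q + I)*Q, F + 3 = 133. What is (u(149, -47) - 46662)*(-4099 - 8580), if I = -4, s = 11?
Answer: 50879952149/86 ≈ 5.9163e+8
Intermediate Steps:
F = 130 (F = -3 + 133 = 130)
z(Q) = -4*Q (z(Q) = (0*Q - 4)*Q = (0 - 4)*Q = -4*Q)
u(t, r) = 1/86 (u(t, r) = 1/(-4*11 + 130) = 1/(-44 + 130) = 1/86)
(u(149, -47) - 46662)*(-4099 - 8580) = (1/86 - 46662)*(-4099 - 8580) = -4012931/86*(-12679) = 50879952149/86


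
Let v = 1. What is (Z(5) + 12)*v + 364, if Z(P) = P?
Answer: 381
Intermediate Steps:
(Z(5) + 12)*v + 364 = (5 + 12)*1 + 364 = 17*1 + 364 = 17 + 364 = 381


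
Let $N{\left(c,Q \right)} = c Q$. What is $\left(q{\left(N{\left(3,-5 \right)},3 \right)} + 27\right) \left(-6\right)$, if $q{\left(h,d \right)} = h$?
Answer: $-72$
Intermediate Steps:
$N{\left(c,Q \right)} = Q c$
$\left(q{\left(N{\left(3,-5 \right)},3 \right)} + 27\right) \left(-6\right) = \left(\left(-5\right) 3 + 27\right) \left(-6\right) = \left(-15 + 27\right) \left(-6\right) = 12 \left(-6\right) = -72$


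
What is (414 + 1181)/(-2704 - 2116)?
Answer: -319/964 ≈ -0.33091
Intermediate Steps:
(414 + 1181)/(-2704 - 2116) = 1595/(-4820) = 1595*(-1/4820) = -319/964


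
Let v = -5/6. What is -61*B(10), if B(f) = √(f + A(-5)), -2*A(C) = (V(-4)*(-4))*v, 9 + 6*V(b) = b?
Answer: -427*√10/6 ≈ -225.05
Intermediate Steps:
v = -⅚ (v = -5*⅙ = -⅚ ≈ -0.83333)
V(b) = -3/2 + b/6
A(C) = 65/18 (A(C) = -(-3/2 + (⅙)*(-4))*(-4)*(-5)/(2*6) = -(-3/2 - ⅔)*(-4)*(-5)/(2*6) = -(-13/6*(-4))*(-5)/(2*6) = -13*(-5)/(3*6) = -½*(-65/9) = 65/18)
B(f) = √(65/18 + f) (B(f) = √(f + 65/18) = √(65/18 + f))
-61*B(10) = -61*√(130 + 36*10)/6 = -61*√(130 + 360)/6 = -61*√490/6 = -61*7*√10/6 = -427*√10/6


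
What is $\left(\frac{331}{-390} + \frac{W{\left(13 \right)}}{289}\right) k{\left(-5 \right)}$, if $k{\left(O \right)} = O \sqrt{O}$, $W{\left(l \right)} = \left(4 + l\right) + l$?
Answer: $\frac{83959 i \sqrt{5}}{22542} \approx 8.3284 i$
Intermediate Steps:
$W{\left(l \right)} = 4 + 2 l$
$k{\left(O \right)} = O^{\frac{3}{2}}$
$\left(\frac{331}{-390} + \frac{W{\left(13 \right)}}{289}\right) k{\left(-5 \right)} = \left(\frac{331}{-390} + \frac{4 + 2 \cdot 13}{289}\right) \left(-5\right)^{\frac{3}{2}} = \left(331 \left(- \frac{1}{390}\right) + \left(4 + 26\right) \frac{1}{289}\right) \left(- 5 i \sqrt{5}\right) = \left(- \frac{331}{390} + 30 \cdot \frac{1}{289}\right) \left(- 5 i \sqrt{5}\right) = \left(- \frac{331}{390} + \frac{30}{289}\right) \left(- 5 i \sqrt{5}\right) = - \frac{83959 \left(- 5 i \sqrt{5}\right)}{112710} = \frac{83959 i \sqrt{5}}{22542}$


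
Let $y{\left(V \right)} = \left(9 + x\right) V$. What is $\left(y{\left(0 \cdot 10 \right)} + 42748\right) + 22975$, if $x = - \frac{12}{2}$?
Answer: $65723$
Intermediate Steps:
$x = -6$ ($x = \left(-12\right) \frac{1}{2} = -6$)
$y{\left(V \right)} = 3 V$ ($y{\left(V \right)} = \left(9 - 6\right) V = 3 V$)
$\left(y{\left(0 \cdot 10 \right)} + 42748\right) + 22975 = \left(3 \cdot 0 \cdot 10 + 42748\right) + 22975 = \left(3 \cdot 0 + 42748\right) + 22975 = \left(0 + 42748\right) + 22975 = 42748 + 22975 = 65723$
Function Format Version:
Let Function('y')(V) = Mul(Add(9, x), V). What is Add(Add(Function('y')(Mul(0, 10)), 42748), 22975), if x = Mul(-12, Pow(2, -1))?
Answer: 65723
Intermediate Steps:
x = -6 (x = Mul(-12, Rational(1, 2)) = -6)
Function('y')(V) = Mul(3, V) (Function('y')(V) = Mul(Add(9, -6), V) = Mul(3, V))
Add(Add(Function('y')(Mul(0, 10)), 42748), 22975) = Add(Add(Mul(3, Mul(0, 10)), 42748), 22975) = Add(Add(Mul(3, 0), 42748), 22975) = Add(Add(0, 42748), 22975) = Add(42748, 22975) = 65723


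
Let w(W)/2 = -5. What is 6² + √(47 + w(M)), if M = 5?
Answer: 36 + √37 ≈ 42.083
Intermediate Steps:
w(W) = -10 (w(W) = 2*(-5) = -10)
6² + √(47 + w(M)) = 6² + √(47 - 10) = 36 + √37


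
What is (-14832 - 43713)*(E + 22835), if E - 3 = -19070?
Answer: -220597560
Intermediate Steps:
E = -19067 (E = 3 - 19070 = -19067)
(-14832 - 43713)*(E + 22835) = (-14832 - 43713)*(-19067 + 22835) = -58545*3768 = -220597560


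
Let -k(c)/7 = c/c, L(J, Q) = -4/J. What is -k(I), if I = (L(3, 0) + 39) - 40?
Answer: 7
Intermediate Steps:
I = -7/3 (I = (-4/3 + 39) - 40 = 113/3 - 40 = -7/3 ≈ -2.3333)
k(c) = -7 (k(c) = -7*c/c = -7*1 = -7)
-k(I) = -1*(-7) = 7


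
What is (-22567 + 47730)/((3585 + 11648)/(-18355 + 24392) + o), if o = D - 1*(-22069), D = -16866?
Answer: 151909031/31425744 ≈ 4.8339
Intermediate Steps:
o = 5203 (o = -16866 - 1*(-22069) = -16866 + 22069 = 5203)
(-22567 + 47730)/((3585 + 11648)/(-18355 + 24392) + o) = (-22567 + 47730)/((3585 + 11648)/(-18355 + 24392) + 5203) = 25163/(15233/6037 + 5203) = 25163/(31425744/6037) = 25163*(6037/31425744) = 151909031/31425744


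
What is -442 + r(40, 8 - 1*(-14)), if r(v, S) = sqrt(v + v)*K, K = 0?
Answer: -442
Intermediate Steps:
r(v, S) = 0 (r(v, S) = sqrt(v + v)*0 = sqrt(2*v)*0 = (sqrt(2)*sqrt(v))*0 = 0)
-442 + r(40, 8 - 1*(-14)) = -442 + 0 = -442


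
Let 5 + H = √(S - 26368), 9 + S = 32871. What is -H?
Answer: 5 - √6494 ≈ -75.585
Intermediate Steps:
S = 32862 (S = -9 + 32871 = 32862)
H = -5 + √6494 (H = -5 + √(32862 - 26368) = -5 + √6494 ≈ 75.585)
-H = -(-5 + √6494) = 5 - √6494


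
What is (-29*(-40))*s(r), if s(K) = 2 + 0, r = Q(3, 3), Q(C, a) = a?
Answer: 2320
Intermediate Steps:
r = 3
s(K) = 2
(-29*(-40))*s(r) = -29*(-40)*2 = 1160*2 = 2320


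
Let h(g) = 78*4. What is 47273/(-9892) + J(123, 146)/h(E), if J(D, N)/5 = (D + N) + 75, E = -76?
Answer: 283133/385788 ≈ 0.73391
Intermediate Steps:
J(D, N) = 375 + 5*D + 5*N (J(D, N) = 5*((D + N) + 75) = 5*(75 + D + N) = 375 + 5*D + 5*N)
h(g) = 312
47273/(-9892) + J(123, 146)/h(E) = 47273/(-9892) + (375 + 5*123 + 5*146)/312 = 47273*(-1/9892) + (375 + 615 + 730)*(1/312) = -47273/9892 + 1720*(1/312) = -47273/9892 + 215/39 = 283133/385788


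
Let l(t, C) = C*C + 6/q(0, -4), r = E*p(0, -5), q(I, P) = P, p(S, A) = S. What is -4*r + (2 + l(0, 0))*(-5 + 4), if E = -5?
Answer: -½ ≈ -0.50000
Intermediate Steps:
r = 0 (r = -5*0 = 0)
l(t, C) = -3/2 + C² (l(t, C) = C*C + 6/(-4) = C² + 6*(-¼) = C² - 3/2 = -3/2 + C²)
-4*r + (2 + l(0, 0))*(-5 + 4) = -4*0 + (2 + (-3/2 + 0²))*(-5 + 4) = 0 + (2 + (-3/2 + 0))*(-1) = 0 + (2 - 3/2)*(-1) = 0 + (½)*(-1) = 0 - ½ = -½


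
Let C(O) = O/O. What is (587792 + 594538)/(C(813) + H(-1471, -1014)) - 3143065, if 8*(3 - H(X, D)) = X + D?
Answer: -2633878655/839 ≈ -3.1393e+6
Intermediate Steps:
C(O) = 1
H(X, D) = 3 - D/8 - X/8 (H(X, D) = 3 - (X + D)/8 = 3 - (D + X)/8 = 3 + (-D/8 - X/8) = 3 - D/8 - X/8)
(587792 + 594538)/(C(813) + H(-1471, -1014)) - 3143065 = (587792 + 594538)/(1 + (3 - ⅛*(-1014) - ⅛*(-1471))) - 3143065 = 1182330/(1 + (3 + 507/4 + 1471/8)) - 3143065 = 1182330/(1 + 2509/8) - 3143065 = 1182330/(2517/8) - 3143065 = 1182330*(8/2517) - 3143065 = 3152880/839 - 3143065 = -2633878655/839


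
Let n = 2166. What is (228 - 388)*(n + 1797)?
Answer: -634080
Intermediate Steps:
(228 - 388)*(n + 1797) = (228 - 388)*(2166 + 1797) = -160*3963 = -634080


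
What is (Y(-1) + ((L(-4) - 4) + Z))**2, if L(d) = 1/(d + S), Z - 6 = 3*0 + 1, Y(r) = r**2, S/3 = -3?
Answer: 2601/169 ≈ 15.391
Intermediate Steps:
S = -9 (S = 3*(-3) = -9)
Z = 7 (Z = 6 + (3*0 + 1) = 6 + (0 + 1) = 6 + 1 = 7)
L(d) = 1/(-9 + d) (L(d) = 1/(d - 9) = 1/(-9 + d))
(Y(-1) + ((L(-4) - 4) + Z))**2 = ((-1)**2 + ((1/(-9 - 4) - 4) + 7))**2 = (1 + ((1/(-13) - 4) + 7))**2 = (1 + ((-1/13 - 4) + 7))**2 = (1 + (-53/13 + 7))**2 = (1 + 38/13)**2 = (51/13)**2 = 2601/169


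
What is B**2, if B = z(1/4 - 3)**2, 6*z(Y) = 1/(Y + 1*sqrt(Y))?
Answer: 16*I/(9801*(-127*I + 56*sqrt(11))) ≈ -4.0953e-6 + 5.9892e-6*I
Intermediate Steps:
z(Y) = 1/(6*(Y + sqrt(Y))) (z(Y) = 1/(6*(Y + 1*sqrt(Y))) = 1/(6*(Y + sqrt(Y))))
B = 1/(36*(-11/4 + I*sqrt(11)/2)**2) (B = (1/(6*((1/4 - 3) + sqrt(1/4 - 3))))**2 = (1/(6*(-11/4 + sqrt(-11/4))))**2 = (1/(6*(-11/4 + I*sqrt(11)/2)))**2 = 1/(36*(-11/4 + I*sqrt(11)/2)**2) ≈ 0.001257 + 0.0023823*I)
B**2 = (4*I/(99*(4*sqrt(11) + 7*I)))**2 = -16/(9801*(4*sqrt(11) + 7*I)**2)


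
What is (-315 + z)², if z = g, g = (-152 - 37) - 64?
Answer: 322624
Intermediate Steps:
g = -253 (g = -189 - 64 = -253)
z = -253
(-315 + z)² = (-315 - 253)² = (-568)² = 322624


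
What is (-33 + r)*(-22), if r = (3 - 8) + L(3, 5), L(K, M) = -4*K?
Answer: 1100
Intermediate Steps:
r = -17 (r = (3 - 8) - 4*3 = -5 - 12 = -17)
(-33 + r)*(-22) = (-33 - 17)*(-22) = -50*(-22) = 1100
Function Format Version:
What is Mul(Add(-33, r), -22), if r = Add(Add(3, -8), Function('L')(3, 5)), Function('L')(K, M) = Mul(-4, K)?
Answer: 1100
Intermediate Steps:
r = -17 (r = Add(Add(3, -8), Mul(-4, 3)) = Add(-5, -12) = -17)
Mul(Add(-33, r), -22) = Mul(Add(-33, -17), -22) = Mul(-50, -22) = 1100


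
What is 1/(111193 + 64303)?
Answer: 1/175496 ≈ 5.6981e-6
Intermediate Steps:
1/(111193 + 64303) = 1/175496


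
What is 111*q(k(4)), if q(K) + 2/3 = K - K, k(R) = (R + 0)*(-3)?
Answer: -74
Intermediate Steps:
k(R) = -3*R (k(R) = R*(-3) = -3*R)
q(K) = -⅔ (q(K) = -⅔ + (K - K) = -⅔ + 0 = -⅔)
111*q(k(4)) = 111*(-⅔) = -74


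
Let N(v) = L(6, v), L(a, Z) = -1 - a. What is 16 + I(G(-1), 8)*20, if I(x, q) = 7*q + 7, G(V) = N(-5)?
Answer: 1276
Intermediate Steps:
N(v) = -7 (N(v) = -1 - 1*6 = -1 - 6 = -7)
G(V) = -7
I(x, q) = 7 + 7*q
16 + I(G(-1), 8)*20 = 16 + (7 + 7*8)*20 = 16 + (7 + 56)*20 = 16 + 63*20 = 16 + 1260 = 1276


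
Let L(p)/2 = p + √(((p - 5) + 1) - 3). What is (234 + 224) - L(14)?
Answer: 430 - 2*√7 ≈ 424.71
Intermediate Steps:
L(p) = 2*p + 2*√(-7 + p) (L(p) = 2*(p + √(((p - 5) + 1) - 3)) = 2*(p + √(((-5 + p) + 1) - 3)) = 2*(p + √((-4 + p) - 3)) = 2*(p + √(-7 + p)) = 2*p + 2*√(-7 + p))
(234 + 224) - L(14) = (234 + 224) - (2*14 + 2*√(-7 + 14)) = 458 - (28 + 2*√7) = 458 + (-28 - 2*√7) = 430 - 2*√7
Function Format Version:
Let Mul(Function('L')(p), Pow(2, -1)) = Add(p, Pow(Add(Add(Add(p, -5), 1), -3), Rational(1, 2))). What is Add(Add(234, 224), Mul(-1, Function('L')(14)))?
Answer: Add(430, Mul(-2, Pow(7, Rational(1, 2)))) ≈ 424.71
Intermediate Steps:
Function('L')(p) = Add(Mul(2, p), Mul(2, Pow(Add(-7, p), Rational(1, 2)))) (Function('L')(p) = Mul(2, Add(p, Pow(Add(Add(Add(p, -5), 1), -3), Rational(1, 2)))) = Mul(2, Add(p, Pow(Add(Add(Add(-5, p), 1), -3), Rational(1, 2)))) = Mul(2, Add(p, Pow(Add(Add(-4, p), -3), Rational(1, 2)))) = Mul(2, Add(p, Pow(Add(-7, p), Rational(1, 2)))) = Add(Mul(2, p), Mul(2, Pow(Add(-7, p), Rational(1, 2)))))
Add(Add(234, 224), Mul(-1, Function('L')(14))) = Add(Add(234, 224), Mul(-1, Add(Mul(2, 14), Mul(2, Pow(Add(-7, 14), Rational(1, 2)))))) = Add(458, Mul(-1, Add(28, Mul(2, Pow(7, Rational(1, 2)))))) = Add(458, Add(-28, Mul(-2, Pow(7, Rational(1, 2))))) = Add(430, Mul(-2, Pow(7, Rational(1, 2))))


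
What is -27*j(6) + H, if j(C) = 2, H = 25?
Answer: -29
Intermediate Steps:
-27*j(6) + H = -27*2 + 25 = -54 + 25 = -29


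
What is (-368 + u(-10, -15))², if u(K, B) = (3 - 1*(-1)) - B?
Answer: 121801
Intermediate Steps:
u(K, B) = 4 - B (u(K, B) = (3 + 1) - B = 4 - B)
(-368 + u(-10, -15))² = (-368 + (4 - 1*(-15)))² = (-368 + (4 + 15))² = (-368 + 19)² = (-349)² = 121801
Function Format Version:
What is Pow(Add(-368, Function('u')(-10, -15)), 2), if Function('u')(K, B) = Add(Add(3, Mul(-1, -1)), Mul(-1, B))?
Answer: 121801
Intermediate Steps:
Function('u')(K, B) = Add(4, Mul(-1, B)) (Function('u')(K, B) = Add(Add(3, 1), Mul(-1, B)) = Add(4, Mul(-1, B)))
Pow(Add(-368, Function('u')(-10, -15)), 2) = Pow(Add(-368, Add(4, Mul(-1, -15))), 2) = Pow(Add(-368, Add(4, 15)), 2) = Pow(Add(-368, 19), 2) = Pow(-349, 2) = 121801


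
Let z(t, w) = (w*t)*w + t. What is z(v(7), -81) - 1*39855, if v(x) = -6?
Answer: -79227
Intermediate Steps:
z(t, w) = t + t*w² (z(t, w) = (t*w)*w + t = t*w² + t = t + t*w²)
z(v(7), -81) - 1*39855 = -6*(1 + (-81)²) - 1*39855 = -6*(1 + 6561) - 39855 = -6*6562 - 39855 = -39372 - 39855 = -79227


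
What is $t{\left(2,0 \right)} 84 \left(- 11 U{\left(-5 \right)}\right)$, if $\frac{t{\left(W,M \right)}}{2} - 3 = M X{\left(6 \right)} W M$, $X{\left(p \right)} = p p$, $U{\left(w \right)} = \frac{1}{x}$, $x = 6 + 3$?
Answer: $-616$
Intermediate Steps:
$x = 9$
$U{\left(w \right)} = \frac{1}{9}$
$X{\left(p \right)} = p^{2}$
$t{\left(W,M \right)} = 6 + 72 W M^{2}$ ($t{\left(W,M \right)} = 6 + 2 M 6^{2} W M = 6 + 2 M 36 W M = 6 + 2 \cdot 36 M W M = 6 + 2 \cdot 36 W M^{2} = 6 + 72 W M^{2}$)
$t{\left(2,0 \right)} 84 \left(- 11 U{\left(-5 \right)}\right) = \left(6 + 72 \cdot 2 \cdot 0^{2}\right) 84 \left(\left(-11\right) \frac{1}{9}\right) = \left(6 + 72 \cdot 2 \cdot 0\right) 84 \left(- \frac{11}{9}\right) = \left(6 + 0\right) 84 \left(- \frac{11}{9}\right) = 6 \cdot 84 \left(- \frac{11}{9}\right) = 504 \left(- \frac{11}{9}\right) = -616$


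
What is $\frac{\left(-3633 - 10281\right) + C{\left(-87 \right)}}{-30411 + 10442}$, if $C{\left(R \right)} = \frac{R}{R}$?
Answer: $\frac{13913}{19969} \approx 0.69673$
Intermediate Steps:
$C{\left(R \right)} = 1$
$\frac{\left(-3633 - 10281\right) + C{\left(-87 \right)}}{-30411 + 10442} = \frac{\left(-3633 - 10281\right) + 1}{-30411 + 10442} = \frac{-13914 + 1}{-19969} = \left(-13913\right) \left(- \frac{1}{19969}\right) = \frac{13913}{19969}$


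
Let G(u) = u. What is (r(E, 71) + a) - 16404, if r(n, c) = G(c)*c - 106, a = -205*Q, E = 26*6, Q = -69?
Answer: 2676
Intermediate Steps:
E = 156
a = 14145 (a = -205*(-69) = 14145)
r(n, c) = -106 + c² (r(n, c) = c*c - 106 = c² - 106 = -106 + c²)
(r(E, 71) + a) - 16404 = ((-106 + 71²) + 14145) - 16404 = ((-106 + 5041) + 14145) - 16404 = (4935 + 14145) - 16404 = 19080 - 16404 = 2676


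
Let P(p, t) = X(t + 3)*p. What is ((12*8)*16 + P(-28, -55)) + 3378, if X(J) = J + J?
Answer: 7826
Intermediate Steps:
X(J) = 2*J
P(p, t) = p*(6 + 2*t) (P(p, t) = (2*(t + 3))*p = (2*(3 + t))*p = (6 + 2*t)*p = p*(6 + 2*t))
((12*8)*16 + P(-28, -55)) + 3378 = ((12*8)*16 + 2*(-28)*(3 - 55)) + 3378 = (96*16 + 2*(-28)*(-52)) + 3378 = (1536 + 2912) + 3378 = 4448 + 3378 = 7826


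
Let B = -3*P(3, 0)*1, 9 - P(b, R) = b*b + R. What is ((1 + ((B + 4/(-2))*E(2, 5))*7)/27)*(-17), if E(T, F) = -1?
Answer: -85/9 ≈ -9.4444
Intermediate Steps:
P(b, R) = 9 - R - b² (P(b, R) = 9 - (b*b + R) = 9 - (b² + R) = 9 - (R + b²) = 9 + (-R - b²) = 9 - R - b²)
B = 0 (B = -3*(9 - 1*0 - 1*3²)*1 = -3*(9 + 0 - 1*9)*1 = -3*(9 + 0 - 9)*1 = -3*0*1 = 0*1 = 0)
((1 + ((B + 4/(-2))*E(2, 5))*7)/27)*(-17) = ((1 + ((0 + 4/(-2))*(-1))*7)/27)*(-17) = ((1 + ((0 + 4*(-½))*(-1))*7)*(1/27))*(-17) = ((1 + ((0 - 2)*(-1))*7)*(1/27))*(-17) = ((1 - 2*(-1)*7)*(1/27))*(-17) = ((1 + 2*7)*(1/27))*(-17) = ((1 + 14)*(1/27))*(-17) = (15*(1/27))*(-17) = (5/9)*(-17) = -85/9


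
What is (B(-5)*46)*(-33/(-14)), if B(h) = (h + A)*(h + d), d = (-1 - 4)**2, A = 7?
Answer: 30360/7 ≈ 4337.1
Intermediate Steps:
d = 25 (d = (-5)**2 = 25)
B(h) = (7 + h)*(25 + h) (B(h) = (h + 7)*(h + 25) = (7 + h)*(25 + h))
(B(-5)*46)*(-33/(-14)) = ((175 + (-5)**2 + 32*(-5))*46)*(-33/(-14)) = ((175 + 25 - 160)*46)*(-33*(-1/14)) = (40*46)*(33/14) = 1840*(33/14) = 30360/7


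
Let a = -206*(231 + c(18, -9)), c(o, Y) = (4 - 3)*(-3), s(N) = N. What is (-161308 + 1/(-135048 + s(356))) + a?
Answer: -28053110993/134692 ≈ -2.0828e+5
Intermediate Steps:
c(o, Y) = -3 (c(o, Y) = 1*(-3) = -3)
a = -46968 (a = -206*(231 - 3) = -206*228 = -46968)
(-161308 + 1/(-135048 + s(356))) + a = (-161308 + 1/(-135048 + 356)) - 46968 = (-161308 + 1/(-134692)) - 46968 = (-161308 - 1/134692) - 46968 = -21726897137/134692 - 46968 = -28053110993/134692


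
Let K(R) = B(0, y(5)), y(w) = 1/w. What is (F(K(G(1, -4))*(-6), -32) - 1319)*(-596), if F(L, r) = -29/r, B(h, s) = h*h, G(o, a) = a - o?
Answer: 6284671/8 ≈ 7.8558e+5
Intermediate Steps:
y(w) = 1/w
B(h, s) = h²
K(R) = 0 (K(R) = 0² = 0)
(F(K(G(1, -4))*(-6), -32) - 1319)*(-596) = (-29/(-32) - 1319)*(-596) = (-29*(-1/32) - 1319)*(-596) = (29/32 - 1319)*(-596) = -42179/32*(-596) = 6284671/8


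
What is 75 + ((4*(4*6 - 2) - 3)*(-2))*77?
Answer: -13015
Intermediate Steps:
75 + ((4*(4*6 - 2) - 3)*(-2))*77 = 75 + ((4*(24 - 2) - 3)*(-2))*77 = 75 + ((4*22 - 3)*(-2))*77 = 75 + ((88 - 3)*(-2))*77 = 75 + (85*(-2))*77 = 75 - 170*77 = 75 - 13090 = -13015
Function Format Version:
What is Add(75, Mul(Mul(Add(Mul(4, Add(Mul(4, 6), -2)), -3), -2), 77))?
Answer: -13015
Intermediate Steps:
Add(75, Mul(Mul(Add(Mul(4, Add(Mul(4, 6), -2)), -3), -2), 77)) = Add(75, Mul(Mul(Add(Mul(4, Add(24, -2)), -3), -2), 77)) = Add(75, Mul(Mul(Add(Mul(4, 22), -3), -2), 77)) = Add(75, Mul(Mul(Add(88, -3), -2), 77)) = Add(75, Mul(Mul(85, -2), 77)) = Add(75, Mul(-170, 77)) = Add(75, -13090) = -13015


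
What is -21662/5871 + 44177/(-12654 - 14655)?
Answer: -283643575/53443713 ≈ -5.3073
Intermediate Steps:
-21662/5871 + 44177/(-12654 - 14655) = -21662*1/5871 + 44177/(-27309) = -21662/5871 + 44177*(-1/27309) = -21662/5871 - 44177/27309 = -283643575/53443713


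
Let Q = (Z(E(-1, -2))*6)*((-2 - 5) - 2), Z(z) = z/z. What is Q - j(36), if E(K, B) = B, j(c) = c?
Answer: -90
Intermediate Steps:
Z(z) = 1
Q = -54 (Q = (1*6)*((-2 - 5) - 2) = 6*(-7 - 2) = 6*(-9) = -54)
Q - j(36) = -54 - 1*36 = -54 - 36 = -90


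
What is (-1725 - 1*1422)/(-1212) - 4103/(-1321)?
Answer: 3043341/533684 ≈ 5.7025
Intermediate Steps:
(-1725 - 1*1422)/(-1212) - 4103/(-1321) = (-1725 - 1422)*(-1/1212) - 4103*(-1/1321) = -3147*(-1/1212) + 4103/1321 = 1049/404 + 4103/1321 = 3043341/533684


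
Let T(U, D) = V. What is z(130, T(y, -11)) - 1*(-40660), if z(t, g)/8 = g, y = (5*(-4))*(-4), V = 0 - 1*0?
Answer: 40660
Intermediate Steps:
V = 0 (V = 0 + 0 = 0)
y = 80 (y = -20*(-4) = 80)
T(U, D) = 0
z(t, g) = 8*g
z(130, T(y, -11)) - 1*(-40660) = 8*0 - 1*(-40660) = 0 + 40660 = 40660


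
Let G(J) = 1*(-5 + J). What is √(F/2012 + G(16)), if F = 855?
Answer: √11562461/1006 ≈ 3.3801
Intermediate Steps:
G(J) = -5 + J
√(F/2012 + G(16)) = √(855/2012 + (-5 + 16)) = √(855*(1/2012) + 11) = √(855/2012 + 11) = √(22987/2012) = √11562461/1006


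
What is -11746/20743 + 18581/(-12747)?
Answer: -535151945/264411021 ≈ -2.0239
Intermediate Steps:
-11746/20743 + 18581/(-12747) = -11746*1/20743 + 18581*(-1/12747) = -11746/20743 - 18581/12747 = -535151945/264411021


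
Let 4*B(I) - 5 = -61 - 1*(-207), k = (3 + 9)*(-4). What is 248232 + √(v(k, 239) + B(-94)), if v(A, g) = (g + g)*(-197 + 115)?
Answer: 248232 + I*√156633/2 ≈ 2.4823e+5 + 197.88*I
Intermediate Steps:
k = -48 (k = 12*(-4) = -48)
v(A, g) = -164*g (v(A, g) = (2*g)*(-82) = -164*g)
B(I) = 151/4 (B(I) = 5/4 + (-61 - 1*(-207))/4 = 5/4 + (-61 + 207)/4 = 5/4 + (¼)*146 = 5/4 + 73/2 = 151/4)
248232 + √(v(k, 239) + B(-94)) = 248232 + √(-164*239 + 151/4) = 248232 + √(-39196 + 151/4) = 248232 + √(-156633/4) = 248232 + I*√156633/2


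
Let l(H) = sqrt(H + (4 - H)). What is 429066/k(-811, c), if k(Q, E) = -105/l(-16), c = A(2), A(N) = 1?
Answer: -286044/35 ≈ -8172.7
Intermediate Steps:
l(H) = 2 (l(H) = sqrt(4) = 2)
c = 1
k(Q, E) = -105/2
429066/k(-811, c) = 429066/(-105/2) = 429066*(-2/105) = -286044/35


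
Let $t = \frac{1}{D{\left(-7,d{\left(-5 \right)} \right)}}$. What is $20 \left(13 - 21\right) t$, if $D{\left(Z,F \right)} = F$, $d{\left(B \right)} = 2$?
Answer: $-80$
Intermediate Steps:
$t = \frac{1}{2} \approx 0.5$
$20 \left(13 - 21\right) t = 20 \left(13 - 21\right) \frac{1}{2} = 20 \left(-8\right) \frac{1}{2} = \left(-160\right) \frac{1}{2} = -80$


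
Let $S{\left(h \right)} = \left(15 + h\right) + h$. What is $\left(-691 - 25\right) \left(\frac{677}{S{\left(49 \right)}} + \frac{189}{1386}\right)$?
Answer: $- \frac{5453414}{1243} \approx -4387.3$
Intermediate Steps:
$S{\left(h \right)} = 15 + 2 h$
$\left(-691 - 25\right) \left(\frac{677}{S{\left(49 \right)}} + \frac{189}{1386}\right) = \left(-691 - 25\right) \left(\frac{677}{15 + 2 \cdot 49} + \frac{189}{1386}\right) = - 716 \left(\frac{677}{15 + 98} + 189 \cdot \frac{1}{1386}\right) = - 716 \left(\frac{677}{113} + \frac{3}{22}\right) = \left(-716\right) \frac{15233}{2486} = - \frac{5453414}{1243}$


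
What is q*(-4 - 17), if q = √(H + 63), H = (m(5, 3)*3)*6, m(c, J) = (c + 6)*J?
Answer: -63*√73 ≈ -538.27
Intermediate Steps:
m(c, J) = J*(6 + c) (m(c, J) = (6 + c)*J = J*(6 + c))
H = 594 (H = ((3*(6 + 5))*3)*6 = ((3*11)*3)*6 = (33*3)*6 = 99*6 = 594)
q = 3*√73 (q = √(594 + 63) = √657 = 3*√73 ≈ 25.632)
q*(-4 - 17) = (3*√73)*(-4 - 17) = (3*√73)*(-21) = -63*√73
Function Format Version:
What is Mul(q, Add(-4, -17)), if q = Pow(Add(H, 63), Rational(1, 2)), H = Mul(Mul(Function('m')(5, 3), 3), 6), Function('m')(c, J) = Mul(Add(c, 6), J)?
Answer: Mul(-63, Pow(73, Rational(1, 2))) ≈ -538.27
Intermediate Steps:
Function('m')(c, J) = Mul(J, Add(6, c)) (Function('m')(c, J) = Mul(Add(6, c), J) = Mul(J, Add(6, c)))
H = 594 (H = Mul(Mul(Mul(3, Add(6, 5)), 3), 6) = Mul(Mul(Mul(3, 11), 3), 6) = Mul(Mul(33, 3), 6) = Mul(99, 6) = 594)
q = Mul(3, Pow(73, Rational(1, 2))) (q = Pow(Add(594, 63), Rational(1, 2)) = Pow(657, Rational(1, 2)) = Mul(3, Pow(73, Rational(1, 2))) ≈ 25.632)
Mul(q, Add(-4, -17)) = Mul(Mul(3, Pow(73, Rational(1, 2))), Add(-4, -17)) = Mul(Mul(3, Pow(73, Rational(1, 2))), -21) = Mul(-63, Pow(73, Rational(1, 2)))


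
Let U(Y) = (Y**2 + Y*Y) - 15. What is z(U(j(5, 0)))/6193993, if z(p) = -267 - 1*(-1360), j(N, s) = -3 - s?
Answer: 1093/6193993 ≈ 0.00017646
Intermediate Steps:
U(Y) = -15 + 2*Y**2 (U(Y) = (Y**2 + Y**2) - 15 = 2*Y**2 - 15 = -15 + 2*Y**2)
z(p) = 1093 (z(p) = -267 + 1360 = 1093)
z(U(j(5, 0)))/6193993 = 1093/6193993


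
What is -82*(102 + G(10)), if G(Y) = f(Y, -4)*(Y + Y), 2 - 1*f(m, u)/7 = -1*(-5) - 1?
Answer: 14596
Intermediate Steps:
f(m, u) = -14 (f(m, u) = 14 - 7*(-1*(-5) - 1) = 14 - 7*(5 - 1) = 14 - 7*4 = 14 - 28 = -14)
G(Y) = -28*Y (G(Y) = -14*(Y + Y) = -28*Y)
-82*(102 + G(10)) = -82*(102 - 28*10) = -82*(102 - 280) = -82*(-178) = 14596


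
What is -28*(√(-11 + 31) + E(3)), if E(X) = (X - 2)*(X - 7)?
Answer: 112 - 56*√5 ≈ -13.220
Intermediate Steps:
E(X) = (-7 + X)*(-2 + X) (E(X) = (-2 + X)*(-7 + X) = (-7 + X)*(-2 + X))
-28*(√(-11 + 31) + E(3)) = -28*(√(-11 + 31) + (14 + 3² - 9*3)) = -28*(√20 + (14 + 9 - 27)) = -28*(2*√5 - 4) = -28*(-4 + 2*√5) = 112 - 56*√5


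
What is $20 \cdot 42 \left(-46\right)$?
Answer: $-38640$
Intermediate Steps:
$20 \cdot 42 \left(-46\right) = 840 \left(-46\right) = -38640$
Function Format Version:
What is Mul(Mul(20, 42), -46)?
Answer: -38640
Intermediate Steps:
Mul(Mul(20, 42), -46) = Mul(840, -46) = -38640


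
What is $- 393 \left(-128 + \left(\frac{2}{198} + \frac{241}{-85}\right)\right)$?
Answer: $\frac{144217114}{2805} \approx 51414.0$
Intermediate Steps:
$- 393 \left(-128 + \left(\frac{2}{198} + \frac{241}{-85}\right)\right) = - 393 \left(-128 + \left(2 \cdot \frac{1}{198} + 241 \left(- \frac{1}{85}\right)\right)\right) = - 393 \left(-128 + \left(\frac{1}{99} - \frac{241}{85}\right)\right) = - 393 \left(-128 - \frac{23774}{8415}\right) = \left(-393\right) \left(- \frac{1100894}{8415}\right) = \frac{144217114}{2805}$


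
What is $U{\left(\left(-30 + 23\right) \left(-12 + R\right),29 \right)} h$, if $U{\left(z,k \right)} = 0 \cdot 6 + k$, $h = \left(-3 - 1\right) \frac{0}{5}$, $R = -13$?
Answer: $0$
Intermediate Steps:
$h = 0$ ($h = - 4 \cdot 0 \cdot \frac{1}{5} = \left(-4\right) 0 = 0$)
$U{\left(z,k \right)} = k$ ($U{\left(z,k \right)} = 0 + k = k$)
$U{\left(\left(-30 + 23\right) \left(-12 + R\right),29 \right)} h = 29 \cdot 0 = 0$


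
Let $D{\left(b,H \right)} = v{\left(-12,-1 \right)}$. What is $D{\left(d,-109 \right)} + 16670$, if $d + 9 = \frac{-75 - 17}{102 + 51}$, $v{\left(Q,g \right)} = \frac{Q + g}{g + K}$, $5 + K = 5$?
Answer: $16683$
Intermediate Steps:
$K = 0$ ($K = -5 + 5 = 0$)
$v{\left(Q,g \right)} = \frac{Q + g}{g}$ ($v{\left(Q,g \right)} = \frac{Q + g}{g + 0} = \frac{Q + g}{g}$)
$d = - \frac{1469}{153}$ ($d = -9 + \frac{-75 - 17}{102 + 51} = -9 - \frac{92}{153} = - \frac{1469}{153} \approx -9.6013$)
$D{\left(b,H \right)} = 13$ ($D{\left(b,H \right)} = \frac{-12 - 1}{-1} = \left(-1\right) \left(-13\right) = 13$)
$D{\left(d,-109 \right)} + 16670 = 13 + 16670 = 16683$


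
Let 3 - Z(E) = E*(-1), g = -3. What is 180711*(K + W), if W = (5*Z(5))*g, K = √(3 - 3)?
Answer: -21685320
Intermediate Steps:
K = 0 (K = √0 = 0)
Z(E) = 3 + E (Z(E) = 3 - E*(-1) = 3 - (-1)*E = 3 + E)
W = -120 (W = (5*(3 + 5))*(-3) = (5*8)*(-3) = 40*(-3) = -120)
180711*(K + W) = 180711*(0 - 120) = 180711*(-120) = -21685320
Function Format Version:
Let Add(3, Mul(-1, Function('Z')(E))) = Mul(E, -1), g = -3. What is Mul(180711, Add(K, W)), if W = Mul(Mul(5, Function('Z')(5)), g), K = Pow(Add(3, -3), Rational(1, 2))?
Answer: -21685320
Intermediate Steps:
K = 0 (K = Pow(0, Rational(1, 2)) = 0)
Function('Z')(E) = Add(3, E) (Function('Z')(E) = Add(3, Mul(-1, Mul(E, -1))) = Add(3, Mul(-1, Mul(-1, E))) = Add(3, E))
W = -120 (W = Mul(Mul(5, Add(3, 5)), -3) = Mul(Mul(5, 8), -3) = Mul(40, -3) = -120)
Mul(180711, Add(K, W)) = Mul(180711, Add(0, -120)) = Mul(180711, -120) = -21685320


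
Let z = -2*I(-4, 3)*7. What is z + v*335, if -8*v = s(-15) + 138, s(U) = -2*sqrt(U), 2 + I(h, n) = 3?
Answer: -23171/4 + 335*I*sqrt(15)/4 ≈ -5792.8 + 324.36*I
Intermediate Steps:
I(h, n) = 1 (I(h, n) = -2 + 3 = 1)
z = -14 (z = -2*1*7 = -2*7 = -14)
v = -69/4 + I*sqrt(15)/4 (v = -(-2*I*sqrt(15) + 138)/8 = -(138 - 2*I*sqrt(15))/8 = -69/4 + I*sqrt(15)/4 ≈ -17.25 + 0.96825*I)
z + v*335 = -14 + (-69/4 + I*sqrt(15)/4)*335 = -14 + (-23115/4 + 335*I*sqrt(15)/4) = -23171/4 + 335*I*sqrt(15)/4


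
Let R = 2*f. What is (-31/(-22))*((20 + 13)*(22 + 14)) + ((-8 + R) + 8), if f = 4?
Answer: 1682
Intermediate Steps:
R = 8 (R = 2*4 = 8)
(-31/(-22))*((20 + 13)*(22 + 14)) + ((-8 + R) + 8) = (-31/(-22))*((20 + 13)*(22 + 14)) + ((-8 + 8) + 8) = (-31*(-1/22))*(33*36) + (0 + 8) = (31/22)*1188 + 8 = 1674 + 8 = 1682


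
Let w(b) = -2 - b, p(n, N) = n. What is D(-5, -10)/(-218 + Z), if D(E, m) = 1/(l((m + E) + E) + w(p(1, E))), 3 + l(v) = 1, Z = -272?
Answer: 1/2450 ≈ 0.00040816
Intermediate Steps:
l(v) = -2 (l(v) = -3 + 1 = -2)
D(E, m) = -1/5 (D(E, m) = 1/(-2 + (-2 - 1*1)) = 1/(-2 + (-2 - 1)) = 1/(-2 - 3) = 1/(-5) = -1/5)
D(-5, -10)/(-218 + Z) = -1/(5*(-218 - 272)) = -1/5/(-490) = -1/5*(-1/490) = 1/2450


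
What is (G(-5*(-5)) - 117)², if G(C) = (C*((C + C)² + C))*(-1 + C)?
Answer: 2294870503689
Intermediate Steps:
G(C) = C*(-1 + C)*(C + 4*C²) (G(C) = (C*((2*C)² + C))*(-1 + C) = (C*(4*C² + C))*(-1 + C) = (C*(C + 4*C²))*(-1 + C) = C*(-1 + C)*(C + 4*C²))
(G(-5*(-5)) - 117)² = ((-5*(-5))²*(-1 - (-15)*(-5) + 4*(-5*(-5))²) - 117)² = (25²*(-1 - 3*25 + 4*25²) - 117)² = (625*(-1 - 75 + 4*625) - 117)² = (625*(-1 - 75 + 2500) - 117)² = (625*2424 - 117)² = (1515000 - 117)² = 1514883² = 2294870503689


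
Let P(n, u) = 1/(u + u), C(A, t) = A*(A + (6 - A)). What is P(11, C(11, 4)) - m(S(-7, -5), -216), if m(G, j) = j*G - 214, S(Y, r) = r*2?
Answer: -256871/132 ≈ -1946.0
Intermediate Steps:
C(A, t) = 6*A (C(A, t) = A*6 = 6*A)
S(Y, r) = 2*r
P(n, u) = 1/(2*u)
m(G, j) = -214 + G*j (m(G, j) = G*j - 214 = -214 + G*j)
P(11, C(11, 4)) - m(S(-7, -5), -216) = 1/(2*((6*11))) - (-214 + (2*(-5))*(-216)) = (1/2)/66 - (-214 - 10*(-216)) = (1/2)*(1/66) - (-214 + 2160) = 1/132 - 1*1946 = 1/132 - 1946 = -256871/132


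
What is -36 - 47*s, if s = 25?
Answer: -1211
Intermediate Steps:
-36 - 47*s = -36 - 47*25 = -36 - 1175 = -1211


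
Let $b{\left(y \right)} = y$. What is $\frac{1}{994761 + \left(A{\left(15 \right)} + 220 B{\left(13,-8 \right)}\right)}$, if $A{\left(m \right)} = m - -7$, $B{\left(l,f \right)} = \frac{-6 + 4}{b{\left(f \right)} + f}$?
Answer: $\frac{2}{1989621} \approx 1.0052 \cdot 10^{-6}$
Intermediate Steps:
$B{\left(l,f \right)} = - \frac{1}{f}$ ($B{\left(l,f \right)} = \frac{-6 + 4}{f + f} = - \frac{2}{2 f} = - 2 \frac{1}{2 f} = - \frac{1}{f}$)
$A{\left(m \right)} = 7 + m$ ($A{\left(m \right)} = m + 7 = 7 + m$)
$\frac{1}{994761 + \left(A{\left(15 \right)} + 220 B{\left(13,-8 \right)}\right)} = \frac{1}{994761 + \left(\left(7 + 15\right) + 220 \left(- \frac{1}{-8}\right)\right)} = \frac{1}{994761 + \left(22 + 220 \left(\left(-1\right) \left(- \frac{1}{8}\right)\right)\right)} = \frac{1}{994761 + \left(22 + 220 \cdot \frac{1}{8}\right)} = \frac{1}{994761 + \left(22 + \frac{55}{2}\right)} = \frac{1}{994761 + \frac{99}{2}} = \frac{1}{\frac{1989621}{2}} = \frac{2}{1989621}$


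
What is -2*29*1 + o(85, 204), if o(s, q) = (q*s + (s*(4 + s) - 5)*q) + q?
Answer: 1559726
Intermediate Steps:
o(s, q) = q + q*s + q*(-5 + s*(4 + s)) (o(s, q) = (q*s + (-5 + s*(4 + s))*q) + q = (q*s + q*(-5 + s*(4 + s))) + q = q + q*s + q*(-5 + s*(4 + s)))
-2*29*1 + o(85, 204) = -2*29*1 + 204*(-4 + 85**2 + 5*85) = -58*1 + 204*(-4 + 7225 + 425) = -58 + 204*7646 = -58 + 1559784 = 1559726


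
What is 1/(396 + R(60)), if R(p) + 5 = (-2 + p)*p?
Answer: 1/3871 ≈ 0.00025833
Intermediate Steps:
R(p) = -5 + p*(-2 + p) (R(p) = -5 + (-2 + p)*p = -5 + p*(-2 + p))
1/(396 + R(60)) = 1/(396 + (-5 + 60² - 2*60)) = 1/(396 + (-5 + 3600 - 120)) = 1/(396 + 3475) = 1/3871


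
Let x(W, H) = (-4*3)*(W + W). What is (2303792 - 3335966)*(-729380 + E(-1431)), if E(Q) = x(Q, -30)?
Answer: 717398088264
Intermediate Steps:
x(W, H) = -24*W
E(Q) = -24*Q
(2303792 - 3335966)*(-729380 + E(-1431)) = (2303792 - 3335966)*(-729380 - 24*(-1431)) = -1032174*(-729380 + 34344) = -1032174*(-695036) = 717398088264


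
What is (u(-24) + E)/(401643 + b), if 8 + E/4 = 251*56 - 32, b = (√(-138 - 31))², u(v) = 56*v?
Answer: 27360/200737 ≈ 0.13630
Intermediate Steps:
b = -169 (b = (√(-169))² = (13*I)² = -169)
E = 56064 (E = -32 + 4*(251*56 - 32) = -32 + 4*(14056 - 32) = -32 + 4*14024 = -32 + 56096 = 56064)
(u(-24) + E)/(401643 + b) = (56*(-24) + 56064)/(401643 - 169) = (-1344 + 56064)/401474 = 54720*(1/401474) = 27360/200737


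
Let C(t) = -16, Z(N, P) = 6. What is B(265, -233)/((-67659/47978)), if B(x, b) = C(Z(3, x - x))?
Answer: 767648/67659 ≈ 11.346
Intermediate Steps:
B(x, b) = -16
B(265, -233)/((-67659/47978)) = -16/((-67659/47978)) = -16/((-67659*1/47978)) = -16/(-67659/47978) = -16*(-47978/67659) = 767648/67659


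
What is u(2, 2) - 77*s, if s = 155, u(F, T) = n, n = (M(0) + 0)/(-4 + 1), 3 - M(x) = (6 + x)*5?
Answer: -11926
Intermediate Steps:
M(x) = -27 - 5*x (M(x) = 3 - (6 + x)*5 = 3 - (30 + 5*x) = 3 + (-30 - 5*x) = -27 - 5*x)
n = 9 (n = ((-27 - 5*0) + 0)/(-4 + 1) = ((-27 + 0) + 0)/(-3) = (-27 + 0)*(-⅓) = -27*(-⅓) = 9)
u(F, T) = 9
u(2, 2) - 77*s = 9 - 77*155 = 9 - 11935 = -11926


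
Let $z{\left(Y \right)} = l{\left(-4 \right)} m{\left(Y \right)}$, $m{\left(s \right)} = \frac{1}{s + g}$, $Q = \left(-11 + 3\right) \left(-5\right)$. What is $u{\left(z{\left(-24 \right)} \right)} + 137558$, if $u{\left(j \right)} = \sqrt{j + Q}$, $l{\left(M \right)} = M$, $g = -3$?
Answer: $137558 + \frac{2 \sqrt{813}}{9} \approx 1.3756 \cdot 10^{5}$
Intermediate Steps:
$Q = 40$ ($Q = \left(-8\right) \left(-5\right) = 40$)
$m{\left(s \right)} = \frac{1}{-3 + s}$ ($m{\left(s \right)} = \frac{1}{s - 3} = \frac{1}{-3 + s}$)
$z{\left(Y \right)} = - \frac{4}{-3 + Y}$
$u{\left(j \right)} = \sqrt{40 + j}$ ($u{\left(j \right)} = \sqrt{j + 40} = \sqrt{40 + j}$)
$u{\left(z{\left(-24 \right)} \right)} + 137558 = \sqrt{40 - \frac{4}{-3 - 24}} + 137558 = \sqrt{40 - \frac{4}{-27}} + 137558 = \sqrt{40 - - \frac{4}{27}} + 137558 = \sqrt{40 + \frac{4}{27}} + 137558 = \sqrt{\frac{1084}{27}} + 137558 = \frac{2 \sqrt{813}}{9} + 137558 = 137558 + \frac{2 \sqrt{813}}{9}$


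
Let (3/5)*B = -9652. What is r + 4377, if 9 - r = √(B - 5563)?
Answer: 4386 - I*√194847/3 ≈ 4386.0 - 147.14*I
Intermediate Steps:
B = -48260/3 (B = (5/3)*(-9652) = -48260/3 ≈ -16087.)
r = 9 - I*√194847/3 (r = 9 - √(-48260/3 - 5563) = 9 - √(-64949/3) = 9 - I*√194847/3 ≈ 9.0 - 147.14*I)
r + 4377 = (9 - I*√194847/3) + 4377 = 4386 - I*√194847/3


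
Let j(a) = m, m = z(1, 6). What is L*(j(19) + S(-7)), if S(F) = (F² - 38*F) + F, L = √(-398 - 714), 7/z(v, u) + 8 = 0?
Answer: 2457*I*√278/4 ≈ 10242.0*I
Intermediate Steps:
z(v, u) = -7/8 (z(v, u) = 7/(-8 + 0) = 7/(-8) = 7*(-⅛) = -7/8)
L = 2*I*√278 (L = √(-1112) = 2*I*√278 ≈ 33.347*I)
m = -7/8 ≈ -0.87500
j(a) = -7/8
S(F) = F² - 37*F
L*(j(19) + S(-7)) = (2*I*√278)*(-7/8 - 7*(-37 - 7)) = (2*I*√278)*(-7/8 - 7*(-44)) = (2*I*√278)*(-7/8 + 308) = (2*I*√278)*(2457/8) = 2457*I*√278/4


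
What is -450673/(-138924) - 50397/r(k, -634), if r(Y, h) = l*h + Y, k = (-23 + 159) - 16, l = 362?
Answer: 13797541369/3983437314 ≈ 3.4637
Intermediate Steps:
k = 120 (k = 136 - 16 = 120)
r(Y, h) = Y + 362*h (r(Y, h) = 362*h + Y = Y + 362*h)
-450673/(-138924) - 50397/r(k, -634) = -450673/(-138924) - 50397/(120 + 362*(-634)) = -450673*(-1/138924) - 50397/(120 - 229508) = 450673/138924 - 50397/(-229388) = 450673/138924 - 50397*(-1/229388) = 450673/138924 + 50397/229388 = 13797541369/3983437314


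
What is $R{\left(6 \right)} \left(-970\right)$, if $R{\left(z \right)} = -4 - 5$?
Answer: $8730$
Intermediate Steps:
$R{\left(z \right)} = -9$ ($R{\left(z \right)} = -4 - 5 = -9$)
$R{\left(6 \right)} \left(-970\right) = \left(-9\right) \left(-970\right) = 8730$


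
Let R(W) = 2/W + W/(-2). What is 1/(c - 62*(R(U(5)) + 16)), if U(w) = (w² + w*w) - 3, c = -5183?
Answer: -47/221870 ≈ -0.00021184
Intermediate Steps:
U(w) = -3 + 2*w² (U(w) = (w² + w²) - 3 = 2*w² - 3 = -3 + 2*w²)
R(W) = 2/W - W/2 (R(W) = 2/W + W*(-½) = 2/W - W/2)
1/(c - 62*(R(U(5)) + 16)) = 1/(-5183 - 62*((2/(-3 + 2*5²) - (-3 + 2*5²)/2) + 16)) = 1/(-5183 - 62*((2/(-3 + 2*25) - (-3 + 2*25)/2) + 16)) = 1/(-5183 - 62*((2/(-3 + 50) - (-3 + 50)/2) + 16)) = 1/(-5183 - 62*((2/47 - ½*47) + 16)) = 1/(-5183 - 62*((2*(1/47) - 47/2) + 16)) = 1/(-5183 - 62*((2/47 - 47/2) + 16)) = 1/(-5183 - 62*(-2205/94 + 16)) = 1/(-5183 - 62*(-701/94)) = 1/(-5183 + 21731/47) = 1/(-221870/47) = -47/221870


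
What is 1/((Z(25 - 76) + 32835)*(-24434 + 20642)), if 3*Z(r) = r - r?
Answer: -1/124510320 ≈ -8.0315e-9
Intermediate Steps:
Z(r) = 0 (Z(r) = (r - r)/3 = (⅓)*0 = 0)
1/((Z(25 - 76) + 32835)*(-24434 + 20642)) = 1/((0 + 32835)*(-24434 + 20642)) = 1/(32835*(-3792)) = 1/(-124510320) = -1/124510320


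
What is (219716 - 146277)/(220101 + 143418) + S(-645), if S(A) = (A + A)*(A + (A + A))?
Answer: 907398025289/363519 ≈ 2.4962e+6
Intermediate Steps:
S(A) = 6*A² (S(A) = (2*A)*(A + 2*A) = (2*A)*(3*A) = 6*A²)
(219716 - 146277)/(220101 + 143418) + S(-645) = (219716 - 146277)/(220101 + 143418) + 6*(-645)² = 73439/363519 + 6*416025 = 73439*(1/363519) + 2496150 = 73439/363519 + 2496150 = 907398025289/363519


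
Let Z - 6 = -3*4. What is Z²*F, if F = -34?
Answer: -1224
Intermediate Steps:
Z = -6 (Z = 6 - 3*4 = 6 - 12 = -6)
Z²*F = (-6)²*(-34) = 36*(-34) = -1224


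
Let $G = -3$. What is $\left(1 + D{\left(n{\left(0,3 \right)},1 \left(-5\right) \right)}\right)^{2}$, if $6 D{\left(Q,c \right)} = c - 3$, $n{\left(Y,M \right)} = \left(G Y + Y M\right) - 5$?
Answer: $\frac{1}{9} \approx 0.11111$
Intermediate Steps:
$n{\left(Y,M \right)} = -5 - 3 Y + M Y$ ($n{\left(Y,M \right)} = \left(- 3 Y + Y M\right) - 5 = \left(- 3 Y + M Y\right) - 5 = -5 - 3 Y + M Y$)
$D{\left(Q,c \right)} = - \frac{1}{2} + \frac{c}{6}$ ($D{\left(Q,c \right)} = \frac{c - 3}{6} = \frac{-3 + c}{6} = - \frac{1}{2} + \frac{c}{6}$)
$\left(1 + D{\left(n{\left(0,3 \right)},1 \left(-5\right) \right)}\right)^{2} = \left(1 + \left(- \frac{1}{2} + \frac{1 \left(-5\right)}{6}\right)\right)^{2} = \left(1 + \left(- \frac{1}{2} + \frac{1}{6} \left(-5\right)\right)\right)^{2} = \left(1 - \frac{4}{3}\right)^{2} = \left(- \frac{1}{3}\right)^{2} = \frac{1}{9}$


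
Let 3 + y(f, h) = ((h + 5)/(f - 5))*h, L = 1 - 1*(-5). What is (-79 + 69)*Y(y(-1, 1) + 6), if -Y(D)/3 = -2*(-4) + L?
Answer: 420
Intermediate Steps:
L = 6 (L = 1 + 5 = 6)
y(f, h) = -3 + h*(5 + h)/(-5 + f) (y(f, h) = -3 + ((h + 5)/(f - 5))*h = -3 + ((5 + h)/(-5 + f))*h = -3 + h*(5 + h)/(-5 + f))
Y(D) = -42 (Y(D) = -3*(-2*(-4) + 6) = -3*(8 + 6) = -3*14 = -42)
(-79 + 69)*Y(y(-1, 1) + 6) = (-79 + 69)*(-42) = -10*(-42) = 420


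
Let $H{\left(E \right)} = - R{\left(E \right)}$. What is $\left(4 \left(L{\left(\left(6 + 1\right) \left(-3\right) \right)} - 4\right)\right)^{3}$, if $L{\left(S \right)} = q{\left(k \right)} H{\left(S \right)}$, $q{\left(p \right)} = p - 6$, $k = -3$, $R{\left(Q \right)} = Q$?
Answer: $-460099648$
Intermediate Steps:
$q{\left(p \right)} = -6 + p$ ($q{\left(p \right)} = p - 6 = -6 + p$)
$H{\left(E \right)} = - E$
$L{\left(S \right)} = 9 S$ ($L{\left(S \right)} = \left(-6 - 3\right) \left(- S\right) = - 9 \left(- S\right) = 9 S$)
$\left(4 \left(L{\left(\left(6 + 1\right) \left(-3\right) \right)} - 4\right)\right)^{3} = \left(4 \left(9 \left(6 + 1\right) \left(-3\right) - 4\right)\right)^{3} = \left(4 \left(9 \cdot 7 \left(-3\right) - 4\right)\right)^{3} = \left(4 \left(9 \left(-21\right) - 4\right)\right)^{3} = \left(4 \left(-189 - 4\right)\right)^{3} = \left(4 \left(-193\right)\right)^{3} = \left(-772\right)^{3} = -460099648$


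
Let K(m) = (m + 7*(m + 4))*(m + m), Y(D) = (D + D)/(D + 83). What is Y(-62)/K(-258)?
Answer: -31/5515524 ≈ -5.6205e-6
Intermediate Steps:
Y(D) = 2*D/(83 + D) (Y(D) = (2*D)/(83 + D) = 2*D/(83 + D))
K(m) = 2*m*(28 + 8*m) (K(m) = (m + 7*(4 + m))*(2*m) = (m + (28 + 7*m))*(2*m) = (28 + 8*m)*(2*m) = 2*m*(28 + 8*m))
Y(-62)/K(-258) = (2*(-62)/(83 - 62))/((8*(-258)*(7 + 2*(-258)))) = (2*(-62)/21)/((8*(-258)*(7 - 516))) = (2*(-62)*(1/21))/((8*(-258)*(-509))) = -124/21/1050576 = -124/21*1/1050576 = -31/5515524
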